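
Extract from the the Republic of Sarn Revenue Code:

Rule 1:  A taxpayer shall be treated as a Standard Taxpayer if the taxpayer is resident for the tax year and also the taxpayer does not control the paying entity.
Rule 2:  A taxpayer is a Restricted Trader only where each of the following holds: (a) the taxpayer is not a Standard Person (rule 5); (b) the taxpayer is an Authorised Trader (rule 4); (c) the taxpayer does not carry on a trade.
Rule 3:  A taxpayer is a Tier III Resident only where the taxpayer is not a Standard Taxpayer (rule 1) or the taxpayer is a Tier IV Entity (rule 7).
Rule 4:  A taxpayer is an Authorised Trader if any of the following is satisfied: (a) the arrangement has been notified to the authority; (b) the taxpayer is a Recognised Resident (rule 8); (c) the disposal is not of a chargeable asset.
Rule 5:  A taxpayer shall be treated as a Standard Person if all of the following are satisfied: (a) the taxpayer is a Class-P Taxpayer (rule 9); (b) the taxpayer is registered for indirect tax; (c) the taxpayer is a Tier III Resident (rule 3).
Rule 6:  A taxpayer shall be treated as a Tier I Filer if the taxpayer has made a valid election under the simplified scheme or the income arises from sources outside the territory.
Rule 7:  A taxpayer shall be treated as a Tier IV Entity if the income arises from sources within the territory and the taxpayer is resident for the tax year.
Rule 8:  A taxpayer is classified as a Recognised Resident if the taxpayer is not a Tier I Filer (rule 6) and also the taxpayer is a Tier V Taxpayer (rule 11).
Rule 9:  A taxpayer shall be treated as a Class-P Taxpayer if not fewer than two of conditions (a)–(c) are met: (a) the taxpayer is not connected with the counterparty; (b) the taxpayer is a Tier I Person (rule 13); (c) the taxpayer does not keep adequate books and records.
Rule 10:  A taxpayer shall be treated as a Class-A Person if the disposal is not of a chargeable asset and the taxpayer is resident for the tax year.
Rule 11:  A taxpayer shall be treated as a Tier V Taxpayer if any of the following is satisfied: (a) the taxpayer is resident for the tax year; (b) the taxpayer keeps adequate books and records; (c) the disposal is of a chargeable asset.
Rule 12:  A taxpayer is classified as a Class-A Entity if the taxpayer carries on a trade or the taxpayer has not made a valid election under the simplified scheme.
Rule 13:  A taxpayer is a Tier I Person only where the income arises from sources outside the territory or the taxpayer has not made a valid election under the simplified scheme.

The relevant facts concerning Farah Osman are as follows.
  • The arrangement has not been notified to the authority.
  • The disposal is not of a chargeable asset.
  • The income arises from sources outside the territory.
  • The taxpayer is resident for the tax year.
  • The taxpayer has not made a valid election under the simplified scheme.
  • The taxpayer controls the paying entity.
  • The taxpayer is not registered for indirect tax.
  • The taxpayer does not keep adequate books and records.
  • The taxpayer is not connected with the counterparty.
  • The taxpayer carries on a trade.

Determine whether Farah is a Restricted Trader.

No

rule 13 — Tier I Person: [the income arises from sources outside the territory? yes] OR [the taxpayer has not made a valid election under the simplified scheme? yes] → satisfied.
rule 9 — Class-P Taxpayer: the taxpayer is not connected with the counterparty? yes; Tier I Person (rule 13)? yes; the taxpayer does not keep adequate books and records? yes — 3 of 3 hold (need ≥2) → satisfied.
rule 1 — Standard Taxpayer: [the taxpayer is resident for the tax year? yes] AND [the taxpayer does not control the paying entity? no] → not satisfied.
rule 7 — Tier IV Entity: [the income arises from sources within the territory? no] AND [the taxpayer is resident for the tax year? yes] → not satisfied.
rule 3 — Tier III Resident: [not a Standard Taxpayer (rule 1)? yes] OR [Tier IV Entity (rule 7)? no] → satisfied.
rule 5 — Standard Person: [Class-P Taxpayer (rule 9)? yes] AND [the taxpayer is registered for indirect tax? no] AND [Tier III Resident (rule 3)? yes] → not satisfied.
rule 6 — Tier I Filer: [the taxpayer has made a valid election under the simplified scheme? no] OR [the income arises from sources outside the territory? yes] → satisfied.
rule 11 — Tier V Taxpayer: [the taxpayer is resident for the tax year? yes] OR [the taxpayer keeps adequate books and records? no] OR [the disposal is of a chargeable asset? no] → satisfied.
rule 8 — Recognised Resident: [not a Tier I Filer (rule 6)? no] AND [Tier V Taxpayer (rule 11)? yes] → not satisfied.
rule 4 — Authorised Trader: [the arrangement has been notified to the authority? no] OR [Recognised Resident (rule 8)? no] OR [the disposal is not of a chargeable asset? yes] → satisfied.
rule 2 — Restricted Trader: [not a Standard Person (rule 5)? yes] AND [Authorised Trader (rule 4)? yes] AND [the taxpayer does not carry on a trade? no] → not satisfied.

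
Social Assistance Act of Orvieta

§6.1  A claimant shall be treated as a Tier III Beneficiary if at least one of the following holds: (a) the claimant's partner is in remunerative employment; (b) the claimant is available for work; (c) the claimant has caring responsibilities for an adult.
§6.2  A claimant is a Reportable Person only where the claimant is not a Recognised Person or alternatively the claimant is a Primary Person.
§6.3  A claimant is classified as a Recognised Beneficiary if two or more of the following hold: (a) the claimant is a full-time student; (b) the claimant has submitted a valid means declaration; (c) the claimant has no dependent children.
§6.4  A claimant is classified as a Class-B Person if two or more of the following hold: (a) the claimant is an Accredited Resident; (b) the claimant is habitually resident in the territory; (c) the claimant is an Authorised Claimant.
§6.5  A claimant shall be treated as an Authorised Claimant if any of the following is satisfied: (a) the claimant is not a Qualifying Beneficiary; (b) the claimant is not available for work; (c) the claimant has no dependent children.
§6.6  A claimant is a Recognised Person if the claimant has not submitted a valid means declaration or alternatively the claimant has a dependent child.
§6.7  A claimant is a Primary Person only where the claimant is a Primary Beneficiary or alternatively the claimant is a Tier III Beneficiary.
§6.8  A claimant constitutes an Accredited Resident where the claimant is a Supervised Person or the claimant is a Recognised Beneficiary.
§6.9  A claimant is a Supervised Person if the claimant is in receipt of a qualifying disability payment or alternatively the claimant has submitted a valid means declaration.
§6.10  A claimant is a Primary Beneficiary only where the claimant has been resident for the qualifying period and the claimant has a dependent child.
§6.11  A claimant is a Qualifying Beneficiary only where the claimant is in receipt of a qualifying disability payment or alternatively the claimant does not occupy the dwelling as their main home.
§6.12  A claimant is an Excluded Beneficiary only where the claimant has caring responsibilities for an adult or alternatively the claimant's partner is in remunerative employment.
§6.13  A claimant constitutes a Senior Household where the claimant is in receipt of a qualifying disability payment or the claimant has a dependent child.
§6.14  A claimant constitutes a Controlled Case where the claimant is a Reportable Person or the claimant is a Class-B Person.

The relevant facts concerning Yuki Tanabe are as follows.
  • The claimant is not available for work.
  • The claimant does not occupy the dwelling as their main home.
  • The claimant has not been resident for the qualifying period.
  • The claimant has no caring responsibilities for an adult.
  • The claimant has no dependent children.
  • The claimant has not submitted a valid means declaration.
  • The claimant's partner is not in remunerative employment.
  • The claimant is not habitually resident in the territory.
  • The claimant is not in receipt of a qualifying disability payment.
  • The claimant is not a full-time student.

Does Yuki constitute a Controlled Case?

No

§6.6 — Recognised Person: [the claimant has not submitted a valid means declaration? yes] OR [the claimant has a dependent child? no] → satisfied.
§6.10 — Primary Beneficiary: [the claimant has been resident for the qualifying period? no] AND [the claimant has a dependent child? no] → not satisfied.
§6.1 — Tier III Beneficiary: [the claimant's partner is in remunerative employment? no] OR [the claimant is available for work? no] OR [the claimant has caring responsibilities for an adult? no] → not satisfied.
§6.7 — Primary Person: [Primary Beneficiary (§6.10)? no] OR [Tier III Beneficiary (§6.1)? no] → not satisfied.
§6.2 — Reportable Person: [not a Recognised Person (§6.6)? no] OR [Primary Person (§6.7)? no] → not satisfied.
§6.9 — Supervised Person: [the claimant is in receipt of a qualifying disability payment? no] OR [the claimant has submitted a valid means declaration? no] → not satisfied.
§6.3 — Recognised Beneficiary: the claimant is a full-time student? no; the claimant has submitted a valid means declaration? no; the claimant has no dependent children? yes — 1 of 3 hold (need ≥2) → not satisfied.
§6.8 — Accredited Resident: [Supervised Person (§6.9)? no] OR [Recognised Beneficiary (§6.3)? no] → not satisfied.
§6.11 — Qualifying Beneficiary: [the claimant is in receipt of a qualifying disability payment? no] OR [the claimant does not occupy the dwelling as their main home? yes] → satisfied.
§6.5 — Authorised Claimant: [not a Qualifying Beneficiary (§6.11)? no] OR [the claimant is not available for work? yes] OR [the claimant has no dependent children? yes] → satisfied.
§6.4 — Class-B Person: Accredited Resident (§6.8)? no; the claimant is habitually resident in the territory? no; Authorised Claimant (§6.5)? yes — 1 of 3 hold (need ≥2) → not satisfied.
§6.14 — Controlled Case: [Reportable Person (§6.2)? no] OR [Class-B Person (§6.4)? no] → not satisfied.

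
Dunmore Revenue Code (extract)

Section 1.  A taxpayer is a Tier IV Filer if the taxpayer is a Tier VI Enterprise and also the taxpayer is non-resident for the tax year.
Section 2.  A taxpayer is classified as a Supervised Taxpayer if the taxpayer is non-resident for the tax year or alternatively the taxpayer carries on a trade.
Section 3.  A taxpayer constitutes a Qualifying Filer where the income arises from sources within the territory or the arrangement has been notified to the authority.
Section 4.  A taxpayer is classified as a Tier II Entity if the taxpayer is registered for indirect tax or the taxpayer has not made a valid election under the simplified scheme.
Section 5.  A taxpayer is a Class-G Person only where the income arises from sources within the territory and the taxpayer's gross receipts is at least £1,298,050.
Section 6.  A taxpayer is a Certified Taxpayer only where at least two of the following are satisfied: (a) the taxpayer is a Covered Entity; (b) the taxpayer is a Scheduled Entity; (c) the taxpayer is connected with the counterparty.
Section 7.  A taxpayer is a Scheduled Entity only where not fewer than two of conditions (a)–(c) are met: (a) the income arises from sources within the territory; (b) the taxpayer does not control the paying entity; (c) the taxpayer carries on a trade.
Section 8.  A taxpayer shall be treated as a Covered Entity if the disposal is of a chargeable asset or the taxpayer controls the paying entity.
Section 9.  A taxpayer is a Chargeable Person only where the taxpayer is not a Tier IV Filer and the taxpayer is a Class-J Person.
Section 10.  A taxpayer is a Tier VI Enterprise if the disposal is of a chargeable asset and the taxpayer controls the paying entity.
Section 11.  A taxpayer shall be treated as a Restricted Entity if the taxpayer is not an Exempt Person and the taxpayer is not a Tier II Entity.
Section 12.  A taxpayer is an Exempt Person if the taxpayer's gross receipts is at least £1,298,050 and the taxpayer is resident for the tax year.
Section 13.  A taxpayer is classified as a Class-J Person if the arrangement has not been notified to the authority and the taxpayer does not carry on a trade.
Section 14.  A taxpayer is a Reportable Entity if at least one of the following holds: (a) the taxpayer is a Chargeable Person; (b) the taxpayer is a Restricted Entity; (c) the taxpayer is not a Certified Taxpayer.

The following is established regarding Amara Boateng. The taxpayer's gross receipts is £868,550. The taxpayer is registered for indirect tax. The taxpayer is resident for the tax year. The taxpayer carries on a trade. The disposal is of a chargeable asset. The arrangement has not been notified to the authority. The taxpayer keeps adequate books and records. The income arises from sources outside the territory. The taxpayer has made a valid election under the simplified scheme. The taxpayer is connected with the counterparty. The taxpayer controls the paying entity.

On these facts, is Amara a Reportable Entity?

No

Under section 10: the disposal is of a chargeable asset? yes; and the taxpayer controls the paying entity? yes. So the taxpayer is a Tier VI Enterprise.
Under section 1: Tier VI Enterprise (section 10)? yes; and the taxpayer is non-resident for the tax year? no. So the taxpayer is not a Tier IV Filer.
Under section 13: the arrangement has not been notified to the authority? yes; and the taxpayer does not carry on a trade? no. So the taxpayer is not a Class-J Person.
Under section 9: not a Tier IV Filer (section 1)? yes; and Class-J Person (section 13)? no. So the taxpayer is not a Chargeable Person.
Under section 12: taxpayer's gross receipts: £868,550 ≥ £1,298,050? no; and the taxpayer is resident for the tax year? yes. So the taxpayer is not an Exempt Person.
Under section 4: the taxpayer is registered for indirect tax? yes; or the taxpayer has not made a valid election under the simplified scheme? no. So the taxpayer is a Tier II Entity.
Under section 11: not an Exempt Person (section 12)? yes; and not a Tier II Entity (section 4)? no. So the taxpayer is not a Restricted Entity.
Under section 8: the disposal is of a chargeable asset? yes; or the taxpayer controls the paying entity? yes. So the taxpayer is a Covered Entity.
Under section 7: the income arises from sources within the territory? no; the taxpayer does not control the paying entity? no; the taxpayer carries on a trade? yes — 1 of 3 hold (need ≥2) → not satisfied.
Under section 6: Covered Entity (section 8)? yes; Scheduled Entity (section 7)? no; the taxpayer is connected with the counterparty? yes — 2 of 3 hold (need ≥2) → satisfied.
Under section 14: Chargeable Person (section 9)? no; or Restricted Entity (section 11)? no; or not a Certified Taxpayer (section 6)? no. So the taxpayer is not a Reportable Entity.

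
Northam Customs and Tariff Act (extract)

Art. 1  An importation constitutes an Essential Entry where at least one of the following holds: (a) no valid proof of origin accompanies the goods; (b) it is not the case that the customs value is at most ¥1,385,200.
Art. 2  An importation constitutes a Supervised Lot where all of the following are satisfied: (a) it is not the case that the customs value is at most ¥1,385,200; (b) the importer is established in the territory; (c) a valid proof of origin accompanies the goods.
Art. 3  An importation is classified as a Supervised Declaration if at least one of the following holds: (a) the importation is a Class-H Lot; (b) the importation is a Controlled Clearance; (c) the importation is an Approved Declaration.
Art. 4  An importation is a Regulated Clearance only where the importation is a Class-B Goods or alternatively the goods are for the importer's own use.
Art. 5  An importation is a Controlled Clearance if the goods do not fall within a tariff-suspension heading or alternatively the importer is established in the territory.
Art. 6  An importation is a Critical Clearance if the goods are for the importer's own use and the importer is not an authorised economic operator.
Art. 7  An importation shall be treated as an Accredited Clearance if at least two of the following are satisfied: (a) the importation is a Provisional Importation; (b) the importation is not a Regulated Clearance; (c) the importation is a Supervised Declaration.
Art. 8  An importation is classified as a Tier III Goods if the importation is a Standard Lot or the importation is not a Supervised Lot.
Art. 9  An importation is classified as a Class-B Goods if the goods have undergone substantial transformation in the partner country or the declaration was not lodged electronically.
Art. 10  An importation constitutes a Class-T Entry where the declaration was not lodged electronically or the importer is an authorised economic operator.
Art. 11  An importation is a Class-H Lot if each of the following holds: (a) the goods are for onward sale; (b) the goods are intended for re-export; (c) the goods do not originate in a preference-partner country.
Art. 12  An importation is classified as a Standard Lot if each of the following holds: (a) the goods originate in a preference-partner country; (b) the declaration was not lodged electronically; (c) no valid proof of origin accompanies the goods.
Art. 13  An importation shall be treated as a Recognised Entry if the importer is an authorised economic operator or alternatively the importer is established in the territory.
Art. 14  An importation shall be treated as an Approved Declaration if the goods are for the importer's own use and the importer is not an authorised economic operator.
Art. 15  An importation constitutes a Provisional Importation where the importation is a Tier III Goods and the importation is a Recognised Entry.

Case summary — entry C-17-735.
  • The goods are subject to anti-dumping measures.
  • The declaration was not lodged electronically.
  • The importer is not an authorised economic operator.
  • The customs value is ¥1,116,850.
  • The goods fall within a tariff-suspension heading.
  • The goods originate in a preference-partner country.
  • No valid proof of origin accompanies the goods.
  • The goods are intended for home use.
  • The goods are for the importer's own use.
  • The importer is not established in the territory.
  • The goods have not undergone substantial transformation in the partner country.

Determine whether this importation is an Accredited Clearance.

No

Under article 12: the goods originate in a preference-partner country? yes; and the declaration was not lodged electronically? yes; and no valid proof of origin accompanies the goods? yes. So the importation is a Standard Lot.
Under article 2: customs value: ¥1,116,850 ≤ ¥1,385,200? yes, so negated condition no; and the importer is established in the territory? no; and a valid proof of origin accompanies the goods? no. So the importation is not a Supervised Lot.
Under article 8: Standard Lot (article 12)? yes; or not a Supervised Lot (article 2)? yes. So the importation is a Tier III Goods.
Under article 13: the importer is an authorised economic operator? no; or the importer is established in the territory? no. So the importation is not a Recognised Entry.
Under article 15: Tier III Goods (article 8)? yes; and Recognised Entry (article 13)? no. So the importation is not a Provisional Importation.
Under article 9: the goods have undergone substantial transformation in the partner country? no; or the declaration was not lodged electronically? yes. So the importation is a Class-B Goods.
Under article 4: Class-B Goods (article 9)? yes; or the goods are for the importer's own use? yes. So the importation is a Regulated Clearance.
Under article 11: the goods are for onward sale? no; and the goods are intended for re-export? no; and the goods do not originate in a preference-partner country? no. So the importation is not a Class-H Lot.
Under article 5: the goods do not fall within a tariff-suspension heading? no; or the importer is established in the territory? no. So the importation is not a Controlled Clearance.
Under article 14: the goods are for the importer's own use? yes; and the importer is not an authorised economic operator? yes. So the importation is an Approved Declaration.
Under article 3: Class-H Lot (article 11)? no; or Controlled Clearance (article 5)? no; or Approved Declaration (article 14)? yes. So the importation is a Supervised Declaration.
Under article 7: Provisional Importation (article 15)? no; not a Regulated Clearance (article 4)? no; Supervised Declaration (article 3)? yes — 1 of 3 hold (need ≥2) → not satisfied.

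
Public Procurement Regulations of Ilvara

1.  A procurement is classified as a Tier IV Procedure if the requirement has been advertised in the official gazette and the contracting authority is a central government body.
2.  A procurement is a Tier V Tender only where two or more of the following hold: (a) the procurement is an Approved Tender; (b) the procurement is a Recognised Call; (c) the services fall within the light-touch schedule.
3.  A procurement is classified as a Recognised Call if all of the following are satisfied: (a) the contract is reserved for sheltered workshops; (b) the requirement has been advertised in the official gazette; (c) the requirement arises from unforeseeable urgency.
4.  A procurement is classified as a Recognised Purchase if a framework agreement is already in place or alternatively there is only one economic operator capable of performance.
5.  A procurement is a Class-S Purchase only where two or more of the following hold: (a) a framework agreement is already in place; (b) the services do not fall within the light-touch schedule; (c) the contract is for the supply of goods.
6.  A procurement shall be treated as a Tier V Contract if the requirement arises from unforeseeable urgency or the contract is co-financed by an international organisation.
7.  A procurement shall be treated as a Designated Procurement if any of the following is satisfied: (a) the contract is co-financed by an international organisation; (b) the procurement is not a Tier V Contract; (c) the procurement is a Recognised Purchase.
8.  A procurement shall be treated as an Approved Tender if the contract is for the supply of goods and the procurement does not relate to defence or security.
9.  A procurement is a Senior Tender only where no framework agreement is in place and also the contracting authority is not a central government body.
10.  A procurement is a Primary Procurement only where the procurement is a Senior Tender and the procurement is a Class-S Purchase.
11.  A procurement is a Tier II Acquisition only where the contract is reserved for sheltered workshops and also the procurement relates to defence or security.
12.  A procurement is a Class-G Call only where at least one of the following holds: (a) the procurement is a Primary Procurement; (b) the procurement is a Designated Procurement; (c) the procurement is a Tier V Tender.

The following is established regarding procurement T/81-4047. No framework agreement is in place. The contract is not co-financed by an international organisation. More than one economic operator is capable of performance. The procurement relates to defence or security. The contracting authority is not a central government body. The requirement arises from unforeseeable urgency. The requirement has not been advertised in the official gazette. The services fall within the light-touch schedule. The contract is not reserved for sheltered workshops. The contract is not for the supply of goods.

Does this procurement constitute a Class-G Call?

paragraph 9 — Senior Tender: [no framework agreement is in place? yes] AND [the contracting authority is not a central government body? yes] → satisfied.
paragraph 5 — Class-S Purchase: a framework agreement is already in place? no; the services do not fall within the light-touch schedule? no; the contract is for the supply of goods? no — 0 of 3 hold (need ≥2) → not satisfied.
paragraph 10 — Primary Procurement: [Senior Tender (paragraph 9)? yes] AND [Class-S Purchase (paragraph 5)? no] → not satisfied.
paragraph 6 — Tier V Contract: [the requirement arises from unforeseeable urgency? yes] OR [the contract is co-financed by an international organisation? no] → satisfied.
paragraph 4 — Recognised Purchase: [a framework agreement is already in place? no] OR [there is only one economic operator capable of performance? no] → not satisfied.
paragraph 7 — Designated Procurement: [the contract is co-financed by an international organisation? no] OR [not a Tier V Contract (paragraph 6)? no] OR [Recognised Purchase (paragraph 4)? no] → not satisfied.
paragraph 8 — Approved Tender: [the contract is for the supply of goods? no] AND [the procurement does not relate to defence or security? no] → not satisfied.
paragraph 3 — Recognised Call: [the contract is reserved for sheltered workshops? no] AND [the requirement has been advertised in the official gazette? no] AND [the requirement arises from unforeseeable urgency? yes] → not satisfied.
paragraph 2 — Tier V Tender: Approved Tender (paragraph 8)? no; Recognised Call (paragraph 3)? no; the services fall within the light-touch schedule? yes — 1 of 3 hold (need ≥2) → not satisfied.
paragraph 12 — Class-G Call: [Primary Procurement (paragraph 10)? no] OR [Designated Procurement (paragraph 7)? no] OR [Tier V Tender (paragraph 2)? no] → not satisfied.

No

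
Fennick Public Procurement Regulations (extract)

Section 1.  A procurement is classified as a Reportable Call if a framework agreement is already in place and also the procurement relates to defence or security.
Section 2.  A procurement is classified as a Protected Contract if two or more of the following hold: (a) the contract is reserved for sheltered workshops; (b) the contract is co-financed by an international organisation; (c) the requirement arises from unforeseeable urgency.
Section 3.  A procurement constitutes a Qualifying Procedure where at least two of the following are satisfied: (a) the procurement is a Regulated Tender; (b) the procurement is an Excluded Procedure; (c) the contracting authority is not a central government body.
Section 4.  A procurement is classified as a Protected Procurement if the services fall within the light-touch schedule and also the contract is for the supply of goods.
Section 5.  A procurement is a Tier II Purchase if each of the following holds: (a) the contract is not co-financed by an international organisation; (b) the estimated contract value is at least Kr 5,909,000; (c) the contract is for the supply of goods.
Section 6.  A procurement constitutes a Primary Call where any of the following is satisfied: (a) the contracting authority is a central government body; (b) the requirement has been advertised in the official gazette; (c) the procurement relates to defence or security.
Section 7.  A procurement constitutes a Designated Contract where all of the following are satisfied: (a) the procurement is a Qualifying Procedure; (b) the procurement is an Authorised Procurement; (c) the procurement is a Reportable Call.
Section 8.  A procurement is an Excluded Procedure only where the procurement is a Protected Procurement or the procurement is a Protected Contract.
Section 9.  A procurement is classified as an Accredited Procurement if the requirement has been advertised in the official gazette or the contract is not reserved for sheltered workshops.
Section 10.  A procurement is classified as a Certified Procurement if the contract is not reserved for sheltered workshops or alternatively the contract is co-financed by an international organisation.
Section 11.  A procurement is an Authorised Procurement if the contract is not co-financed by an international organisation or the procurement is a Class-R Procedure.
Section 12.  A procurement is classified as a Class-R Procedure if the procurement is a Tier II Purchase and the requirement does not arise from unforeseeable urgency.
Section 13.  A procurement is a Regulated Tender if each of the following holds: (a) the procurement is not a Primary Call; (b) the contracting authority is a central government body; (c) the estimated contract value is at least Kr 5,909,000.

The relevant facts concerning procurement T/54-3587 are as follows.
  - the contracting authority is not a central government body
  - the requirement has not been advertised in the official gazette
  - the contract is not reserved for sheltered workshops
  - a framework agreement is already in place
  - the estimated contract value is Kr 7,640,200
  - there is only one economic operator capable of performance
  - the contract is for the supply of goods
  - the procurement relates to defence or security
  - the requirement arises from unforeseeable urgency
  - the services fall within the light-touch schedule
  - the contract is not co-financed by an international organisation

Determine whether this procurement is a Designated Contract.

Under section 6: the contracting authority is a central government body? no; or the requirement has been advertised in the official gazette? no; or the procurement relates to defence or security? yes. So the procurement is a Primary Call.
Under section 13: not a Primary Call (section 6)? no; and the contracting authority is a central government body? no; and estimated contract value: Kr 7,640,200 ≥ Kr 5,909,000? yes. So the procurement is not a Regulated Tender.
Under section 4: the services fall within the light-touch schedule? yes; and the contract is for the supply of goods? yes. So the procurement is a Protected Procurement.
Under section 2: the contract is reserved for sheltered workshops? no; the contract is co-financed by an international organisation? no; the requirement arises from unforeseeable urgency? yes — 1 of 3 hold (need ≥2) → not satisfied.
Under section 8: Protected Procurement (section 4)? yes; or Protected Contract (section 2)? no. So the procurement is an Excluded Procedure.
Under section 3: Regulated Tender (section 13)? no; Excluded Procedure (section 8)? yes; the contracting authority is not a central government body? yes — 2 of 3 hold (need ≥2) → satisfied.
Under section 5: the contract is not co-financed by an international organisation? yes; and estimated contract value: Kr 7,640,200 ≥ Kr 5,909,000? yes; and the contract is for the supply of goods? yes. So the procurement is a Tier II Purchase.
Under section 12: Tier II Purchase (section 5)? yes; and the requirement does not arise from unforeseeable urgency? no. So the procurement is not a Class-R Procedure.
Under section 11: the contract is not co-financed by an international organisation? yes; or Class-R Procedure (section 12)? no. So the procurement is an Authorised Procurement.
Under section 1: a framework agreement is already in place? yes; and the procurement relates to defence or security? yes. So the procurement is a Reportable Call.
Under section 7: Qualifying Procedure (section 3)? yes; and Authorised Procurement (section 11)? yes; and Reportable Call (section 1)? yes. So the procurement is a Designated Contract.

Yes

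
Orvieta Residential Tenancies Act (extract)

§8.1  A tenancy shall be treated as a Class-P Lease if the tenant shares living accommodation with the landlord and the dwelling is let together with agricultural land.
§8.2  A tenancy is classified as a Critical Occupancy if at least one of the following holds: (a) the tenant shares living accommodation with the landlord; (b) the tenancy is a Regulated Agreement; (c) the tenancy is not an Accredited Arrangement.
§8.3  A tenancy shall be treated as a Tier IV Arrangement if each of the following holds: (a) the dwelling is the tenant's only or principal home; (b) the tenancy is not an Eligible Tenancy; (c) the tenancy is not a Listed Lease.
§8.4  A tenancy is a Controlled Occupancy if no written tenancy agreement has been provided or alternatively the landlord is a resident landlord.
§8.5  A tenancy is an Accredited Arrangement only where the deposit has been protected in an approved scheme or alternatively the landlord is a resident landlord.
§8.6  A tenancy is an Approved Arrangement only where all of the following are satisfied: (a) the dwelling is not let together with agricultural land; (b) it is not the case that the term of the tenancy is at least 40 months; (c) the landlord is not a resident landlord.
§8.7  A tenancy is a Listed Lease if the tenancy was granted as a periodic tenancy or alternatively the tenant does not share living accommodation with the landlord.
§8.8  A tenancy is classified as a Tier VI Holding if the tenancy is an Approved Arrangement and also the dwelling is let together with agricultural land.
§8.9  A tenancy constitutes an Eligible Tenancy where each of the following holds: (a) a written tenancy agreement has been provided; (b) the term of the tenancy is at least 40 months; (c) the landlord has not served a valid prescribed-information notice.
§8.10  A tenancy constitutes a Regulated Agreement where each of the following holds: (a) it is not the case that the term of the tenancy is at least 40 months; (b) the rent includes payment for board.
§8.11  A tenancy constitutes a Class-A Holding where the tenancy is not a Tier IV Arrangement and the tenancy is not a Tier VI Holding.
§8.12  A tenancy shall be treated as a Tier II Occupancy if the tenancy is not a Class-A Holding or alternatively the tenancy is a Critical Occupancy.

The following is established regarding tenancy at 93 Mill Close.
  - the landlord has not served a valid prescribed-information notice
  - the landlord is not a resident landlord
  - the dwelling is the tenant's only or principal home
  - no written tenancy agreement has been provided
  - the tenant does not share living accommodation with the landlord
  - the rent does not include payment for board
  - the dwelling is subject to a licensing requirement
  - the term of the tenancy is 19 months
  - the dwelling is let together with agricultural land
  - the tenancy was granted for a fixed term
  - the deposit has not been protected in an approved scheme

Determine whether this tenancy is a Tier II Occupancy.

§8.9 — Eligible Tenancy: [a written tenancy agreement has been provided? no] AND [term of the tenancy: 19 months ≥ 40 months? no] AND [the landlord has not served a valid prescribed-information notice? yes] → not satisfied.
§8.7 — Listed Lease: [the tenancy was granted as a periodic tenancy? no] OR [the tenant does not share living accommodation with the landlord? yes] → satisfied.
§8.3 — Tier IV Arrangement: [the dwelling is the tenant's only or principal home? yes] AND [not an Eligible Tenancy (§8.9)? yes] AND [not a Listed Lease (§8.7)? no] → not satisfied.
§8.6 — Approved Arrangement: [the dwelling is not let together with agricultural land? no] AND [term of the tenancy: 19 months ≥ 40 months? no, so negated condition yes] AND [the landlord is not a resident landlord? yes] → not satisfied.
§8.8 — Tier VI Holding: [Approved Arrangement (§8.6)? no] AND [the dwelling is let together with agricultural land? yes] → not satisfied.
§8.11 — Class-A Holding: [not a Tier IV Arrangement (§8.3)? yes] AND [not a Tier VI Holding (§8.8)? yes] → satisfied.
§8.10 — Regulated Agreement: [term of the tenancy: 19 months ≥ 40 months? no, so negated condition yes] AND [the rent includes payment for board? no] → not satisfied.
§8.5 — Accredited Arrangement: [the deposit has been protected in an approved scheme? no] OR [the landlord is a resident landlord? no] → not satisfied.
§8.2 — Critical Occupancy: [the tenant shares living accommodation with the landlord? no] OR [Regulated Agreement (§8.10)? no] OR [not an Accredited Arrangement (§8.5)? yes] → satisfied.
§8.12 — Tier II Occupancy: [not a Class-A Holding (§8.11)? no] OR [Critical Occupancy (§8.2)? yes] → satisfied.

Yes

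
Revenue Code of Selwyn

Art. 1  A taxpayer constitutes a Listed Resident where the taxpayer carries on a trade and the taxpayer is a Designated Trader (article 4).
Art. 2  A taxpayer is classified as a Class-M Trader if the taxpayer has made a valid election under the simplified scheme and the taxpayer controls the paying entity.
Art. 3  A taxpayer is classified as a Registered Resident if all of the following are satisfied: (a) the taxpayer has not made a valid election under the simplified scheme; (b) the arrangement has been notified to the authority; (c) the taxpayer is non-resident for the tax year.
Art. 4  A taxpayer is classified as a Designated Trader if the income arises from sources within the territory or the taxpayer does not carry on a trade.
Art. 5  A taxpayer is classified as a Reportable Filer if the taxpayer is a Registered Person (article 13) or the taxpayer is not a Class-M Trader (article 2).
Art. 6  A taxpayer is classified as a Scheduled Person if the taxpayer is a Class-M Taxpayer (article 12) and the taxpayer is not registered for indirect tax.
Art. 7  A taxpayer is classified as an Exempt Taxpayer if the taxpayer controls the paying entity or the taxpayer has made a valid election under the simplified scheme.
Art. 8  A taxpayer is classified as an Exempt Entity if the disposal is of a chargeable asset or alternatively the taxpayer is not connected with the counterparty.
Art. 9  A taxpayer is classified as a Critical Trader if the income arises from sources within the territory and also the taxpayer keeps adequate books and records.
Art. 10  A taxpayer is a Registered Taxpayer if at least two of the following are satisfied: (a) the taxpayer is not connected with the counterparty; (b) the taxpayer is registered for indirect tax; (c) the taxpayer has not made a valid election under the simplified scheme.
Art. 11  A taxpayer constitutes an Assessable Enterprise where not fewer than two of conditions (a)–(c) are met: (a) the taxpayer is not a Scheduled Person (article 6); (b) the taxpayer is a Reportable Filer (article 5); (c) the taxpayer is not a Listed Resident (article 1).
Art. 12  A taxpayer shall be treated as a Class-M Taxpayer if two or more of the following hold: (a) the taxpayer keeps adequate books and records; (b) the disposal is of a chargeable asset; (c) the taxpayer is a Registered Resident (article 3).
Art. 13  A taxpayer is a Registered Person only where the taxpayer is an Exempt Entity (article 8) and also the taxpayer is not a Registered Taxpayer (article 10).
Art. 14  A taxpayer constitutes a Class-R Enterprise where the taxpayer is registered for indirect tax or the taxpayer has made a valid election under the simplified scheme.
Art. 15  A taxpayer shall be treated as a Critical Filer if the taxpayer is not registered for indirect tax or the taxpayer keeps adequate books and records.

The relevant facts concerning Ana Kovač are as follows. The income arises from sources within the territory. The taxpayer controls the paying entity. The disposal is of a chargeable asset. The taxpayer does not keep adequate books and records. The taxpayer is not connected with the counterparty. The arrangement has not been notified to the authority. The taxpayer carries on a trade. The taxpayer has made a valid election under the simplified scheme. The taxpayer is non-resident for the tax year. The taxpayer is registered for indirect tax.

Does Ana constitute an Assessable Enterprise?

Under article 3: the taxpayer has not made a valid election under the simplified scheme? no; and the arrangement has been notified to the authority? no; and the taxpayer is non-resident for the tax year? yes. So the taxpayer is not a Registered Resident.
Under article 12: the taxpayer keeps adequate books and records? no; the disposal is of a chargeable asset? yes; Registered Resident (article 3)? no — 1 of 3 hold (need ≥2) → not satisfied.
Under article 6: Class-M Taxpayer (article 12)? no; and the taxpayer is not registered for indirect tax? no. So the taxpayer is not a Scheduled Person.
Under article 8: the disposal is of a chargeable asset? yes; or the taxpayer is not connected with the counterparty? yes. So the taxpayer is an Exempt Entity.
Under article 10: the taxpayer is not connected with the counterparty? yes; the taxpayer is registered for indirect tax? yes; the taxpayer has not made a valid election under the simplified scheme? no — 2 of 3 hold (need ≥2) → satisfied.
Under article 13: Exempt Entity (article 8)? yes; and not a Registered Taxpayer (article 10)? no. So the taxpayer is not a Registered Person.
Under article 2: the taxpayer has made a valid election under the simplified scheme? yes; and the taxpayer controls the paying entity? yes. So the taxpayer is a Class-M Trader.
Under article 5: Registered Person (article 13)? no; or not a Class-M Trader (article 2)? no. So the taxpayer is not a Reportable Filer.
Under article 4: the income arises from sources within the territory? yes; or the taxpayer does not carry on a trade? no. So the taxpayer is a Designated Trader.
Under article 1: the taxpayer carries on a trade? yes; and Designated Trader (article 4)? yes. So the taxpayer is a Listed Resident.
Under article 11: not a Scheduled Person (article 6)? yes; Reportable Filer (article 5)? no; not a Listed Resident (article 1)? no — 1 of 3 hold (need ≥2) → not satisfied.

No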